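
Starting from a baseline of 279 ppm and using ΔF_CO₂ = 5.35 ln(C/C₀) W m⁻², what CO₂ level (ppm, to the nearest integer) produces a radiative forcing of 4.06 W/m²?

C ≈ 596 ppm

Set 5.35 ln(C/279) = 4.06, so ln(C/279) = 4.06/5.35 = 0.75888.
Then C/279 = e^0.75888 = 2.13588, giving C = 279 × 2.13588 = 595.91 ppm.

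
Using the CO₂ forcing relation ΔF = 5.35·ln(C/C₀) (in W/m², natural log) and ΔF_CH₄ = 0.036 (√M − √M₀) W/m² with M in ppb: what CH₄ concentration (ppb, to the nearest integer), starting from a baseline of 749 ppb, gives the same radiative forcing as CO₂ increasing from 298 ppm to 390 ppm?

M ≈ 4536 ppb

CO₂ forcing: 5.35 × ln(390/298) = 5.35 × 0.269053 = 1.43943 W/m².
Set 0.036(√M − √749) = 1.43943: √M = 1.43943/0.036 + √749 = 39.9842 + 27.3679 = 67.3521.
M = (67.3521)² = 4536.31 ppb.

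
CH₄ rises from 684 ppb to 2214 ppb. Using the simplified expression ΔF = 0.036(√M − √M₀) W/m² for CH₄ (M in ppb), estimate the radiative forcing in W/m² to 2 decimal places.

CH₄: 0.036 × (√2214 − √684) = 0.036 × (47.0532 − 26.1534) = 0.036 × 20.8998 = 0.7524 W/m².

ΔF = 0.75 W/m²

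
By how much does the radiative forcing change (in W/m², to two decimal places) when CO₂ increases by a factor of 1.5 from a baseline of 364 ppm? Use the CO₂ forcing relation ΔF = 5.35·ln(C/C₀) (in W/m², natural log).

ΔF = 2.17 W/m²

ΔF = 5.35 × ln(1.5) = 5.35 × 0.40547 = 2.1693 W/m².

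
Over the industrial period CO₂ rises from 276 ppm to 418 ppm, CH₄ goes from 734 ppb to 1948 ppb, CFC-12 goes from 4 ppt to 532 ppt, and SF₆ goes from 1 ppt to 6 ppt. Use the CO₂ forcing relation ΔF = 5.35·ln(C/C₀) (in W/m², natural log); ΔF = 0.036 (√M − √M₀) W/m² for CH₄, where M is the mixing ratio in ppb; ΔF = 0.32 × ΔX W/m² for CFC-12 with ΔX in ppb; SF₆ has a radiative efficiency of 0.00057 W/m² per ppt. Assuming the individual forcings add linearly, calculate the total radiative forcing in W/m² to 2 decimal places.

CO₂: 5.35 × ln(418/276) = 5.35 × ln(1.51449) = 5.35 × 0.41508 = 2.2207 W/m².
CH₄: 0.036 × (√1948 − √734) = 0.036 × (44.1362 − 27.0924) = 0.036 × 17.0438 = 0.6136 W/m².
CFC-12: Δ = 532 − 4 = 528 ppt = 0.528 ppb; ΔF = 0.32 × 0.528 = 0.1690 W/m².
SF₆: ΔF = 0.00057 × (6 − 1) = 0.00057 × 5 = 0.0029 W/m².
Total ΔF = 2.2207 + 0.6136 + 0.1690 + 0.0029 = 3.0062 W/m².

ΔF = 3.01 W/m²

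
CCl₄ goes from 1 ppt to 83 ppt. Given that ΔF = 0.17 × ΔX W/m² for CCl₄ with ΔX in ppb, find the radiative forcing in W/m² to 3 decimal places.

ΔF = 0.014 W/m²

CCl₄: Δ = 83 − 1 = 82 ppt = 0.082 ppb; ΔF = 0.17 × 0.082 = 0.0139 W/m².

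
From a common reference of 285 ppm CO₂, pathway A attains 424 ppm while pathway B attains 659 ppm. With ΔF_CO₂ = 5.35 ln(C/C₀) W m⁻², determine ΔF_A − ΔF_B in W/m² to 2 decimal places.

ΔF_A − ΔF_B = -2.36 W/m²

ΔF_A = 5.35 ln(424/285) = 5.35 × 0.39724 = 2.1252 W/m².
ΔF_B = 5.35 ln(659/285) = 5.35 × 0.83823 = 4.4845 W/m².
Difference: 2.1252 − 4.4845 = -2.3593 W/m².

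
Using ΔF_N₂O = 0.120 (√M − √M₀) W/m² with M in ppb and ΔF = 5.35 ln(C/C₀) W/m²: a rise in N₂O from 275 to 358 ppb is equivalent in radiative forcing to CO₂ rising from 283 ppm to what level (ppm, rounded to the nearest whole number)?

C ≈ 298 ppm

N₂O forcing: 0.120 × (√358 − √275) = 0.120 × (18.9209 − 16.5831) = 0.120 × 2.3378 = 0.28054 W/m².
Set 5.35 ln(C/283) = 0.28054: ln(C/283) = 0.28054/5.35 = 0.05244, so C = 283 × e^0.05244 = 283 × 1.05384 = 298.24 ppm.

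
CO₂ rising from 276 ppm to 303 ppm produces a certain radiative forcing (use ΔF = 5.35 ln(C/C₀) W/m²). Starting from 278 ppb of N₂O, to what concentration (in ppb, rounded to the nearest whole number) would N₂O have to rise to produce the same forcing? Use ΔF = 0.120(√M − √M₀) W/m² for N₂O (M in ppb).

M ≈ 434 ppb

CO₂ forcing: 5.35 × ln(303/276) = 5.35 × 0.093332 = 0.49933 W/m².
Set 0.120(√M − √278) = 0.49933: √M = 0.49933/0.120 + √278 = 4.1611 + 16.6733 = 20.8344.
M = (20.8344)² = 434.07 ppb.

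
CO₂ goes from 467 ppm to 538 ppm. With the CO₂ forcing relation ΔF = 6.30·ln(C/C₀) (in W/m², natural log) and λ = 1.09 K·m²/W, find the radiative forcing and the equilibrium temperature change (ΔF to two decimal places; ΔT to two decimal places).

ΔF = 0.89 W/m²; ΔT = 0.97 K

CO₂: 6.30 × ln(538/467) = 6.30 × ln(1.15203) = 6.30 × 0.14153 = 0.8916 W/m².
ΔT = λ ΔF = 1.09 × 0.89 = 0.9701 K.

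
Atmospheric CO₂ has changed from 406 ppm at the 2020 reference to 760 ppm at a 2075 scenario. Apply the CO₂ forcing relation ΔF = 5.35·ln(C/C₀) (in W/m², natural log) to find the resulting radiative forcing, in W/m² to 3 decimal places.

CO₂: 5.35 × ln(760/406) = 5.35 × ln(1.87192) = 5.35 × 0.62696 = 3.3542 W/m².

ΔF = 3.354 W/m²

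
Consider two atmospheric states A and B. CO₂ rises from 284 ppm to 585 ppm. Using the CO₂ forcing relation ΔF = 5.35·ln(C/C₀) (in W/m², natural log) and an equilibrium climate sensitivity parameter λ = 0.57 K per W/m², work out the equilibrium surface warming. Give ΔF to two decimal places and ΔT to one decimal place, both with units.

CO₂: 5.35 × ln(585/284) = 5.35 × ln(2.05986) = 5.35 × 0.72264 = 3.8661 W/m².
ΔT = λ ΔF = 0.57 × 3.87 = 2.2059 K.

ΔF = 3.87 W/m²; ΔT = 2.2 K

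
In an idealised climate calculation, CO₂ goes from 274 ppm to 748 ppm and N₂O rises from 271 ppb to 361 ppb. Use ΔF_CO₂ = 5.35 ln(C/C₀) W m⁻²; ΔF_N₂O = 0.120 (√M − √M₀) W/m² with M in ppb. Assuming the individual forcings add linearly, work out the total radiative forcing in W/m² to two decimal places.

ΔF = 5.68 W/m²

CO₂: 5.35 × ln(748/274) = 5.35 × ln(2.72993) = 5.35 × 1.00428 = 5.3729 W/m².
N₂O: 0.120 × (√361 − √271) = 0.120 × (19.0000 − 16.4621) = 0.120 × 2.5379 = 0.3045 W/m².
Total ΔF = 5.3729 + 0.3045 = 5.6774 W/m².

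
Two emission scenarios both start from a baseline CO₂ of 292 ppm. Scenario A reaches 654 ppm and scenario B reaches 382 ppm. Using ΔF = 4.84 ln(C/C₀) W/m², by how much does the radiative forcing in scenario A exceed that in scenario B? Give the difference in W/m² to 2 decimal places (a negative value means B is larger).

ΔF_A = 4.84 ln(654/292) = 4.84 × 0.80635 = 3.9027 W/m².
ΔF_B = 4.84 ln(382/292) = 4.84 × 0.26867 = 1.3004 W/m².
Difference: 3.9027 − 1.3004 = 2.6023 W/m².

ΔF_A − ΔF_B = 2.60 W/m²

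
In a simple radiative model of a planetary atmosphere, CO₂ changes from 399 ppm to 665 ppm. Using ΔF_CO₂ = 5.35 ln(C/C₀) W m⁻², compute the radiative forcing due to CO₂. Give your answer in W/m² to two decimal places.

CO₂: 5.35 × ln(665/399) = 5.35 × ln(1.66667) = 5.35 × 0.51083 = 2.7329 W/m².

ΔF = 2.73 W/m²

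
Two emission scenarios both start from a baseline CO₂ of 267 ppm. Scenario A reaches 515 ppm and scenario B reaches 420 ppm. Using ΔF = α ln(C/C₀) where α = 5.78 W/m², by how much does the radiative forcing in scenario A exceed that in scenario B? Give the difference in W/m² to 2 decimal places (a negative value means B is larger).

ΔF_A = 5.78 ln(515/267) = 5.78 × 0.65692 = 3.7970 W/m².
ΔF_B = 5.78 ln(420/267) = 5.78 × 0.45301 = 2.6184 W/m².
Difference: 3.7970 − 2.6184 = 1.1786 W/m².

ΔF_A − ΔF_B = 1.18 W/m²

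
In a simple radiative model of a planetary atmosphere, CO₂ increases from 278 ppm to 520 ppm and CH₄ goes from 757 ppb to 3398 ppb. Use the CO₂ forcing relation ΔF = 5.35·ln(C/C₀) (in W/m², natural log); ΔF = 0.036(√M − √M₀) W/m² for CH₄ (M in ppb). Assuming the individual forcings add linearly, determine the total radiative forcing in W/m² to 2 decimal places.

ΔF = 4.46 W/m²

CO₂: 5.35 × ln(520/278) = 5.35 × ln(1.87050) = 5.35 × 0.62621 = 3.3502 W/m².
CH₄: 0.036 × (√3398 − √757) = 0.036 × (58.2924 − 27.5136) = 0.036 × 30.7788 = 1.1080 W/m².
Total ΔF = 3.3502 + 1.1080 = 4.4582 W/m².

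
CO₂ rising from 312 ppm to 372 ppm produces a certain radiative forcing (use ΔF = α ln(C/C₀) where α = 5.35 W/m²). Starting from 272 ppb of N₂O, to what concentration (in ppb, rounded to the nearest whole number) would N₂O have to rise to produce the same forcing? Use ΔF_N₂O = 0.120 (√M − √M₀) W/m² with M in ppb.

M ≈ 592 ppb

CO₂ forcing: 5.35 × ln(372/312) = 5.35 × 0.175891 = 0.94102 W/m².
Set 0.120(√M − √272) = 0.94102: √M = 0.94102/0.120 + √272 = 7.8418 + 16.4924 = 24.3342.
M = (24.3342)² = 592.15 ppb.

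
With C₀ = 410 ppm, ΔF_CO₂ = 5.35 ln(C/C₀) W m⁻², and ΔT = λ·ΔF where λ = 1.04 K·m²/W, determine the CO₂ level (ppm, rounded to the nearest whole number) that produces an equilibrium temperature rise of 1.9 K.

Required forcing: ΔF = ΔT/λ = 1.9/1.04 = 1.8269 W/m².
Then ln(C/410) = ΔF/5.35 = 1.8269/5.35 = 0.34148.
So C = 410 × e^0.34148 = 410 × 1.40703 = 576.88 ppm.

C ≈ 577 ppm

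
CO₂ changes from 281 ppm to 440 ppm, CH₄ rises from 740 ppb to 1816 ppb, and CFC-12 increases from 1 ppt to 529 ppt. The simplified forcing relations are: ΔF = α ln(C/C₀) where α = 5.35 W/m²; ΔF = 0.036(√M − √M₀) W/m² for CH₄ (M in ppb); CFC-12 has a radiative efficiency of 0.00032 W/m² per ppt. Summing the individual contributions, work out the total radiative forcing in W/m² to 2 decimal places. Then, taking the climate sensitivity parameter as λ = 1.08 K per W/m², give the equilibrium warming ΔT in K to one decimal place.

ΔF = 3.12 W/m²; ΔT = 3.4 K

CO₂: 5.35 × ln(440/281) = 5.35 × ln(1.56584) = 5.35 × 0.44842 = 2.3990 W/m².
CH₄: 0.036 × (√1816 − √740) = 0.036 × (42.6146 − 27.2029) = 0.036 × 15.4117 = 0.5548 W/m².
CFC-12: ΔF = 0.00032 × (529 − 1) = 0.00032 × 528 = 0.1690 W/m².
Total ΔF = 2.3990 + 0.5548 + 0.1690 = 3.1228 W/m².
ΔT = λ ΔF = 1.08 × 3.12 = 3.3696 K.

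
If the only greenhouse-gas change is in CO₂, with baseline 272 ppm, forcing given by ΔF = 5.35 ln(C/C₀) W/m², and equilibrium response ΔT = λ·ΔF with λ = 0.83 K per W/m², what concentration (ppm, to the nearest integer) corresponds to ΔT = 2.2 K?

Required forcing: ΔF = ΔT/λ = 2.2/0.83 = 2.6506 W/m².
Then ln(C/272) = ΔF/5.35 = 2.6506/5.35 = 0.49544.
So C = 272 × e^0.49544 = 272 × 1.64122 = 446.41 ppm.

C ≈ 446 ppm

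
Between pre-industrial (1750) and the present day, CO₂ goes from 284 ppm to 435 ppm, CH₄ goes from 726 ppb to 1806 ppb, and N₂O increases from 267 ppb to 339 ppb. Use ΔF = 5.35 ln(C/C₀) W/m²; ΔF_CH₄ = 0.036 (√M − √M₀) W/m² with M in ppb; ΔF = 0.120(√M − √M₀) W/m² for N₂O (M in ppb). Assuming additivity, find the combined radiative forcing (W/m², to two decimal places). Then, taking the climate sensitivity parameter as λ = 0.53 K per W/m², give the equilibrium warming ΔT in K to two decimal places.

CO₂: 5.35 × ln(435/284) = 5.35 × ln(1.53169) = 5.35 × 0.42637 = 2.2811 W/m².
CH₄: 0.036 × (√1806 − √726) = 0.036 × (42.4971 − 26.9444) = 0.036 × 15.5527 = 0.5599 W/m².
N₂O: 0.120 × (√339 − √267) = 0.120 × (18.4120 − 16.3401) = 0.120 × 2.0719 = 0.2486 W/m².
Total ΔF = 2.2811 + 0.5599 + 0.2486 = 3.0896 W/m².
ΔT = λ ΔF = 0.53 × 3.09 = 1.6377 K.

ΔF = 3.09 W/m²; ΔT = 1.64 K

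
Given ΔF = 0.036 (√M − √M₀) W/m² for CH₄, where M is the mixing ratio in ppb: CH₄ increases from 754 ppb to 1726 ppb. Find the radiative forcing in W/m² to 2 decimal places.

CH₄: 0.036 × (√1726 − √754) = 0.036 × (41.5452 − 27.4591) = 0.036 × 14.0861 = 0.5071 W/m².

ΔF = 0.51 W/m²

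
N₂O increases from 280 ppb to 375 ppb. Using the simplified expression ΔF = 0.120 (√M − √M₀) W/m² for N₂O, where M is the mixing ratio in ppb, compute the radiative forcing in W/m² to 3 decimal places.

ΔF = 0.316 W/m²

N₂O: 0.120 × (√375 − √280) = 0.120 × (19.3649 − 16.7332) = 0.120 × 2.6317 = 0.3158 W/m².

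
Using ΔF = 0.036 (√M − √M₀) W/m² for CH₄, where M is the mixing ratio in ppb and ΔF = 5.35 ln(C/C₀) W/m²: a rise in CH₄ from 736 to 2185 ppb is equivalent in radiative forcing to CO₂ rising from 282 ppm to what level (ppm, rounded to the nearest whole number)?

C ≈ 322 ppm

CH₄ forcing: 0.036 × (√2185 − √736) = 0.036 × (46.7440 − 27.1293) = 0.036 × 19.6147 = 0.70613 W/m².
Set 5.35 ln(C/282) = 0.70613: ln(C/282) = 0.70613/5.35 = 0.13199, so C = 282 × e^0.13199 = 282 × 1.14110 = 321.79 ppm.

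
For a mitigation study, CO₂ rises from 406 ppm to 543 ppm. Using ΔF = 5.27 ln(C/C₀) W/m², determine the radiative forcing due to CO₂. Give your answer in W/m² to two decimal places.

CO₂ absorption bands are partially saturated, so forcing scales with the logarithm of the concentration ratio.
CO₂: 5.27 × ln(543/406) = 5.27 × ln(1.33744) = 5.27 × 0.29076 = 1.5323 W/m².

ΔF = 1.53 W/m²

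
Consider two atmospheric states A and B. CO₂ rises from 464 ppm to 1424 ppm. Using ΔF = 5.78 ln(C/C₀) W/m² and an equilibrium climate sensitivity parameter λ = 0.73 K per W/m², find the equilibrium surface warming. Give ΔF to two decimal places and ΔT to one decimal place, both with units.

CO₂: 5.78 × ln(1424/464) = 5.78 × ln(3.06897) = 5.78 × 1.12134 = 6.4813 W/m².
ΔT = λ ΔF = 0.73 × 6.48 = 4.7304 K.

ΔF = 6.48 W/m²; ΔT = 4.7 K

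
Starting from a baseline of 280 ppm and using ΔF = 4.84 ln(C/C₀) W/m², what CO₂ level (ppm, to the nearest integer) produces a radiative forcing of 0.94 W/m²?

Set 4.84 ln(C/280) = 0.94, so ln(C/280) = 0.94/4.84 = 0.19421.
Then C/280 = e^0.19421 = 1.21435, giving C = 280 × 1.21435 = 340.02 ppm.

C ≈ 340 ppm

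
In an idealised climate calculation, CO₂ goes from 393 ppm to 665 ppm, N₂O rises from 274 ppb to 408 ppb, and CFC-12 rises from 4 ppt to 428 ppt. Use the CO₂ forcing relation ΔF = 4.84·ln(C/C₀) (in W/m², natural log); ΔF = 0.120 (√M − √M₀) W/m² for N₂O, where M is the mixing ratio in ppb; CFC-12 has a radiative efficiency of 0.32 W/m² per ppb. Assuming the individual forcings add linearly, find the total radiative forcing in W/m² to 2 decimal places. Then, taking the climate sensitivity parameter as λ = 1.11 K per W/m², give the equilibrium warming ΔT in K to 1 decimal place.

CO₂: 4.84 × ln(665/393) = 4.84 × ln(1.69211) = 4.84 × 0.52598 = 2.5457 W/m².
N₂O: 0.120 × (√408 − √274) = 0.120 × (20.1990 − 16.5529) = 0.120 × 3.6461 = 0.4375 W/m².
CFC-12: Δ = 428 − 4 = 424 ppt = 0.424 ppb; ΔF = 0.32 × 0.424 = 0.1357 W/m².
Total ΔF = 2.5457 + 0.4375 + 0.1357 = 3.1189 W/m².
ΔT = λ ΔF = 1.11 × 3.12 = 3.4632 K.

ΔF = 3.12 W/m²; ΔT = 3.5 K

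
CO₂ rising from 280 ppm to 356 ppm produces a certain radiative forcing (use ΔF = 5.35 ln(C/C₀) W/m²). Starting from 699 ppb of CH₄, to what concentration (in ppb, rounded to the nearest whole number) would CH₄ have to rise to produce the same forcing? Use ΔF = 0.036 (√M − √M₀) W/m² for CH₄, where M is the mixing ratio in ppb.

CO₂ forcing: 5.35 × ln(356/280) = 5.35 × 0.240141 = 1.28475 W/m².
Set 0.036(√M − √699) = 1.28475: √M = 1.28475/0.036 + √699 = 35.6875 + 26.4386 = 62.1261.
M = (62.1261)² = 3859.65 ppb.

M ≈ 3860 ppb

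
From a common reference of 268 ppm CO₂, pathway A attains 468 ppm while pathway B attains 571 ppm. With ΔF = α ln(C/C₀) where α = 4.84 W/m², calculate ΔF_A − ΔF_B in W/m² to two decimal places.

ΔF_A − ΔF_B = -0.96 W/m²

ΔF_A = 4.84 ln(468/268) = 4.84 × 0.55748 = 2.6982 W/m².
ΔF_B = 4.84 ln(571/268) = 4.84 × 0.75640 = 3.6610 W/m².
Difference: 2.6982 − 3.6610 = -0.9628 W/m².
(Equivalently, ΔF_A − ΔF_B = 4.84 ln(468/571) = 4.84 × -0.19892 = -0.9628 W/m².)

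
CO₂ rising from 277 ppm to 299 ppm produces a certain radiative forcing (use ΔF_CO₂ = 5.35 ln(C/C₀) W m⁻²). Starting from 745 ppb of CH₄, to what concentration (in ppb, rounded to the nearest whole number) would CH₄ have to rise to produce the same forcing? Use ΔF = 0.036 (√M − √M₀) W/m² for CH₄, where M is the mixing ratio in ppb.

CO₂ forcing: 5.35 × ln(299/277) = 5.35 × 0.076426 = 0.40888 W/m².
Set 0.036(√M − √745) = 0.40888: √M = 0.40888/0.036 + √745 = 11.3578 + 27.2947 = 38.6525.
M = (38.6525)² = 1494.02 ppb.

M ≈ 1494 ppb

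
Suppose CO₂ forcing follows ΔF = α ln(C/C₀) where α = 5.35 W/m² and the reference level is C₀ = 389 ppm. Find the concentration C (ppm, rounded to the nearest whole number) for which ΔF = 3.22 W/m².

Set 5.35 ln(C/389) = 3.22, so ln(C/389) = 3.22/5.35 = 0.60187.
Then C/389 = e^0.60187 = 1.82553, giving C = 389 × 1.82553 = 710.13 ppm.

C ≈ 710 ppm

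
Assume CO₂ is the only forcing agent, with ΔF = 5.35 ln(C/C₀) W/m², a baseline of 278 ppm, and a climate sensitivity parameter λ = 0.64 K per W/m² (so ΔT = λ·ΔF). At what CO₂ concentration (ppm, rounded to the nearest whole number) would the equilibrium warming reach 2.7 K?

C ≈ 612 ppm

Required forcing: ΔF = ΔT/λ = 2.7/0.64 = 4.2188 W/m².
Then ln(C/278) = ΔF/5.35 = 4.2188/5.35 = 0.78856.
So C = 278 × e^0.78856 = 278 × 2.20023 = 611.66 ppm.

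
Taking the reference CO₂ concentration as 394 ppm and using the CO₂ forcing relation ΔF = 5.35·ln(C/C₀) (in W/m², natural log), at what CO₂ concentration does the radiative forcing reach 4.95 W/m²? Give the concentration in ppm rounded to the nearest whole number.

C ≈ 994 ppm

Set 5.35 ln(C/394) = 4.95, so ln(C/394) = 4.95/5.35 = 0.92523.
Then C/394 = e^0.92523 = 2.52245, giving C = 394 × 2.52245 = 993.85 ppm.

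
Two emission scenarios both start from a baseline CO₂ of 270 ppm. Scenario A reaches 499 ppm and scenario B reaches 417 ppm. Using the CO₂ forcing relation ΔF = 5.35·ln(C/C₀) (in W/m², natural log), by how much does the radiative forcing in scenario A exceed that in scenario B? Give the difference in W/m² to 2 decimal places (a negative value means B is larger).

ΔF_A = 5.35 ln(499/270) = 5.35 × 0.61418 = 3.2859 W/m².
ΔF_B = 5.35 ln(417/270) = 5.35 × 0.43466 = 2.3254 W/m².
Difference: 3.2859 − 2.3254 = 0.9605 W/m².

ΔF_A − ΔF_B = 0.96 W/m²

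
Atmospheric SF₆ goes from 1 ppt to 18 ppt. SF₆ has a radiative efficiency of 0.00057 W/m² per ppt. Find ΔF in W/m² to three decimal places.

SF₆: ΔF = 0.00057 × (18 − 1) = 0.00057 × 17 = 0.0097 W/m².

ΔF = 0.010 W/m²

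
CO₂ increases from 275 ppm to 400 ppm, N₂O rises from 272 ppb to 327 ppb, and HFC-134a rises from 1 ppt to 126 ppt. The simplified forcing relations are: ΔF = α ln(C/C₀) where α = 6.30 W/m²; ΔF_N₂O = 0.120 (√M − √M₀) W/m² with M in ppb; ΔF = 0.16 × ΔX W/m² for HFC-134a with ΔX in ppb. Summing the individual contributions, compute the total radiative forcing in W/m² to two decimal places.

ΔF = 2.57 W/m²

CO₂: 6.30 × ln(400/275) = 6.30 × ln(1.45455) = 6.30 × 0.37470 = 2.3606 W/m².
N₂O: 0.120 × (√327 − √272) = 0.120 × (18.0831 − 16.4924) = 0.120 × 1.5907 = 0.1909 W/m².
HFC-134a: Δ = 126 − 1 = 125 ppt = 0.125 ppb; ΔF = 0.16 × 0.125 = 0.0200 W/m².
Total ΔF = 2.3606 + 0.1909 + 0.0200 = 2.5715 W/m².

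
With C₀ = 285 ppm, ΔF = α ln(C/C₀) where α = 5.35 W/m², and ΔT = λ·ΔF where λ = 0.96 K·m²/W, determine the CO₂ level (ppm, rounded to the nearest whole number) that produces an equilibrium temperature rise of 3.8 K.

C ≈ 597 ppm

Required forcing: ΔF = ΔT/λ = 3.8/0.96 = 3.9583 W/m².
Then ln(C/285) = ΔF/5.35 = 3.9583/5.35 = 0.73987.
So C = 285 × e^0.73987 = 285 × 2.09566 = 597.26 ppm.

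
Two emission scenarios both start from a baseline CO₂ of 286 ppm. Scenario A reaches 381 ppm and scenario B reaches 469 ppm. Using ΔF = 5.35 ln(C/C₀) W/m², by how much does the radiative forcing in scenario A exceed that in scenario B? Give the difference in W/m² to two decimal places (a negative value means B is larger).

ΔF_A − ΔF_B = -1.11 W/m²

ΔF_A = 5.35 ln(381/286) = 5.35 × 0.28681 = 1.5344 W/m².
ΔF_B = 5.35 ln(469/286) = 5.35 × 0.49461 = 2.6462 W/m².
Difference: 1.5344 − 2.6462 = -1.1118 W/m².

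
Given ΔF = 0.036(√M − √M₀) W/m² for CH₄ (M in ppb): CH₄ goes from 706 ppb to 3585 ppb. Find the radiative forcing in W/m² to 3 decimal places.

ΔF = 1.199 W/m²

CH₄: 0.036 × (√3585 − √706) = 0.036 × (59.8749 − 26.5707) = 0.036 × 33.3042 = 1.1990 W/m².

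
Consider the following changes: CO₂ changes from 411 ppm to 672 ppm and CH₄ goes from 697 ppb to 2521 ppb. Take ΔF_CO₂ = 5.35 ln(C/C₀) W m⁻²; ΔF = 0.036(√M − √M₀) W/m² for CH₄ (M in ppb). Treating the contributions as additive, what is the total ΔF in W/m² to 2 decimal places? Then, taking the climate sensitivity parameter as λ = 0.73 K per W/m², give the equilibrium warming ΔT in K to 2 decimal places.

CO₂: 5.35 × ln(672/411) = 5.35 × ln(1.63504) = 5.35 × 0.49167 = 2.6304 W/m².
CH₄: 0.036 × (√2521 − √697) = 0.036 × (50.2096 − 26.4008) = 0.036 × 23.8088 = 0.8571 W/m².
Total ΔF = 2.6304 + 0.8571 = 3.4875 W/m².
ΔT = λ ΔF = 0.73 × 3.49 = 2.5477 K.

ΔF = 3.49 W/m²; ΔT = 2.55 K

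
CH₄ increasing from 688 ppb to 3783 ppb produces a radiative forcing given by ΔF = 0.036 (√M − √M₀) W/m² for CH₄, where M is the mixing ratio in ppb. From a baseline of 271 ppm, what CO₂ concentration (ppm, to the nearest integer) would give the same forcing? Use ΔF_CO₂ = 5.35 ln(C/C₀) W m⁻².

C ≈ 344 ppm

CH₄ forcing: 0.036 × (√3783 − √688) = 0.036 × (61.5061 − 26.2298) = 0.036 × 35.2763 = 1.26995 W/m².
Set 5.35 ln(C/271) = 1.26995: ln(C/271) = 1.26995/5.35 = 0.23737, so C = 271 × e^0.23737 = 271 × 1.26791 = 343.60 ppm.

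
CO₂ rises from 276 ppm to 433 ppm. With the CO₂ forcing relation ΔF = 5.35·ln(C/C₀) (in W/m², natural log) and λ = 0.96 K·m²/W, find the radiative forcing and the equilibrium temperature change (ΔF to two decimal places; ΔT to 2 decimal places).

CO₂: 5.35 × ln(433/276) = 5.35 × ln(1.56884) = 5.35 × 0.45034 = 2.4093 W/m².
ΔT = λ ΔF = 0.96 × 2.41 = 2.3136 K.

ΔF = 2.41 W/m²; ΔT = 2.31 K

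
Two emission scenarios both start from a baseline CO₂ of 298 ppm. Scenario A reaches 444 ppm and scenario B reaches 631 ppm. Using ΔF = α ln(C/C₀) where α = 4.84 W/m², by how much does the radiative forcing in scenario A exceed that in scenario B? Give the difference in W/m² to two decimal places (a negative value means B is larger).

ΔF_A = 4.84 ln(444/298) = 4.84 × 0.39873 = 1.9299 W/m².
ΔF_B = 4.84 ln(631/298) = 4.84 × 0.75021 = 3.6310 W/m².
Difference: 1.9299 − 3.6310 = -1.7011 W/m².

ΔF_A − ΔF_B = -1.70 W/m²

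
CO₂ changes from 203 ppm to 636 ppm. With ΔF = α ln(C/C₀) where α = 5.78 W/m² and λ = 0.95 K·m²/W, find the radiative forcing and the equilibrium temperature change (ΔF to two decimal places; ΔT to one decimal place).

CO₂: 5.78 × ln(636/203) = 5.78 × ln(3.13300) = 5.78 × 1.14199 = 6.6007 W/m².
ΔT = λ ΔF = 0.95 × 6.60 = 6.2700 K.

ΔF = 6.60 W/m²; ΔT = 6.3 K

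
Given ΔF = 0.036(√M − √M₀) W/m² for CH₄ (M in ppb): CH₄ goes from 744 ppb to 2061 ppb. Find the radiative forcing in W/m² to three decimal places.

ΔF = 0.652 W/m²

CH₄: 0.036 × (√2061 − √744) = 0.036 × (45.3982 − 27.2764) = 0.036 × 18.1218 = 0.6524 W/m².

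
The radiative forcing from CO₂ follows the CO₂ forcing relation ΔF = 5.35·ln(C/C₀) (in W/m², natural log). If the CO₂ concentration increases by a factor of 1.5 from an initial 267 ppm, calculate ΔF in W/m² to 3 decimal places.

Because the forcing depends only on the ratio C/C₀, the initial concentration does not enter.
ΔF = 5.35 × ln(1.5) = 5.35 × 0.40547 = 2.1693 W/m².

ΔF = 2.169 W/m²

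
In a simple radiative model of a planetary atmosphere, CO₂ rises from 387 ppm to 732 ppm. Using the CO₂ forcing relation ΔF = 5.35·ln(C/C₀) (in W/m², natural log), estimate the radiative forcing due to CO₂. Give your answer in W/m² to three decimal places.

CO₂ absorption bands are partially saturated, so forcing scales with the logarithm of the concentration ratio.
CO₂: 5.35 × ln(732/387) = 5.35 × ln(1.89147) = 5.35 × 0.63735 = 3.4098 W/m².

ΔF = 3.410 W/m²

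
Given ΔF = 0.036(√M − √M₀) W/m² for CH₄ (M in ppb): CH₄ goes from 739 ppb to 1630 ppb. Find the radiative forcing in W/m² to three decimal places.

ΔF = 0.475 W/m²

CH₄: 0.036 × (√1630 − √739) = 0.036 × (40.3733 − 27.1846) = 0.036 × 13.1887 = 0.4748 W/m².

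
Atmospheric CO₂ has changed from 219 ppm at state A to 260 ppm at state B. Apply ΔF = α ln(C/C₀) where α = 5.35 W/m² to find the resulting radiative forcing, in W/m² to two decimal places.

CO₂: 5.35 × ln(260/219) = 5.35 × ln(1.18721) = 5.35 × 0.17161 = 0.9181 W/m².

ΔF = 0.92 W/m²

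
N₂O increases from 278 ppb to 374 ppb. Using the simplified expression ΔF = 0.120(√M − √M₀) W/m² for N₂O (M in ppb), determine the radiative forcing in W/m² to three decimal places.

N₂O: 0.120 × (√374 − √278) = 0.120 × (19.3391 − 16.6733) = 0.120 × 2.6658 = 0.3199 W/m².

ΔF = 0.320 W/m²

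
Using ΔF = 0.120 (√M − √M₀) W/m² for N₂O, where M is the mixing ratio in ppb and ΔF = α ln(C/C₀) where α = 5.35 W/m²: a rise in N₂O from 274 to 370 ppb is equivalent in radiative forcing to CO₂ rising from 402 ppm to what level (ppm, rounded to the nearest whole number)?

N₂O forcing: 0.120 × (√370 − √274) = 0.120 × (19.2354 − 16.5529) = 0.120 × 2.6825 = 0.32190 W/m².
Set 5.35 ln(C/402) = 0.32190: ln(C/402) = 0.32190/5.35 = 0.06017, so C = 402 × e^0.06017 = 402 × 1.06202 = 426.93 ppm.

C ≈ 427 ppm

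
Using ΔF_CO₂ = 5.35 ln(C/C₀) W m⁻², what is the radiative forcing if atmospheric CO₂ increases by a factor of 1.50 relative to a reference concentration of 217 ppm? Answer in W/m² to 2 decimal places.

Because the forcing depends only on the ratio C/C₀, the initial concentration does not enter.
ΔF = 5.35 × ln(1.50) = 5.35 × 0.40547 = 2.1693 W/m².

ΔF = 2.17 W/m²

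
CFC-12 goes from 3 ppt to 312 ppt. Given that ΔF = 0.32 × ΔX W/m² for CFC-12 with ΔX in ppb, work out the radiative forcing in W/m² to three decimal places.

ΔF = 0.099 W/m²

CFC-12: Δ = 312 − 3 = 309 ppt = 0.309 ppb; ΔF = 0.32 × 0.309 = 0.0989 W/m².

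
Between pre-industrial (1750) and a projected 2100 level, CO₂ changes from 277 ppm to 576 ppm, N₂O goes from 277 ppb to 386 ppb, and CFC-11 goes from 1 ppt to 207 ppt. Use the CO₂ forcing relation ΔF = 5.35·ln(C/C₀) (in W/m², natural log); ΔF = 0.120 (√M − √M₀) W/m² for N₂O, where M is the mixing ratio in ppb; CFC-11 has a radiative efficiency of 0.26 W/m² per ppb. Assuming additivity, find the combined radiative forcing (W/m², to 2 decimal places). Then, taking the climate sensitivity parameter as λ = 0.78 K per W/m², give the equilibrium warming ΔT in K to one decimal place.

CO₂: 5.35 × ln(576/277) = 5.35 × ln(2.07942) = 5.35 × 0.73209 = 3.9167 W/m².
N₂O: 0.120 × (√386 − √277) = 0.120 × (19.6469 − 16.6433) = 0.120 × 3.0036 = 0.3604 W/m².
CFC-11: Δ = 207 − 1 = 206 ppt = 0.206 ppb; ΔF = 0.26 × 0.206 = 0.0536 W/m².
Total ΔF = 3.9167 + 0.3604 + 0.0536 = 4.3307 W/m².
ΔT = λ ΔF = 0.78 × 4.33 = 3.3774 K.

ΔF = 4.33 W/m²; ΔT = 3.4 K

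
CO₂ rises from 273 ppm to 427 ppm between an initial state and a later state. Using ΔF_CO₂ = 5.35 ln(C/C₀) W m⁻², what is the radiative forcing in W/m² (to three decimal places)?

ΔF = 2.393 W/m²

CO₂: 5.35 × ln(427/273) = 5.35 × ln(1.56410) = 5.35 × 0.44731 = 2.3931 W/m².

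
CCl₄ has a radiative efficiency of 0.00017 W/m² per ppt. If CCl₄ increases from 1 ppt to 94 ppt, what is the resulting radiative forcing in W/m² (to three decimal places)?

ΔF = 0.016 W/m²

CCl₄: ΔF = 0.00017 × (94 − 1) = 0.00017 × 93 = 0.0158 W/m².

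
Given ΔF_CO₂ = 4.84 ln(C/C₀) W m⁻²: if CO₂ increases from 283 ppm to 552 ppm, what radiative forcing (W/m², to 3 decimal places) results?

ΔF = 3.234 W/m²

CO₂: 4.84 × ln(552/283) = 4.84 × ln(1.95053) = 4.84 × 0.66810 = 3.2336 W/m².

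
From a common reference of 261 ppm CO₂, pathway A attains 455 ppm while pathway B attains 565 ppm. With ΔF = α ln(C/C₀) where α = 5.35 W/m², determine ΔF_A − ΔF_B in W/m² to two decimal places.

ΔF_A − ΔF_B = -1.16 W/m²

ΔF_A = 5.35 ln(455/261) = 5.35 × 0.55578 = 2.9734 W/m².
ΔF_B = 5.35 ln(565/261) = 5.35 × 0.77231 = 4.1319 W/m².
Difference: 2.9734 − 4.1319 = -1.1585 W/m².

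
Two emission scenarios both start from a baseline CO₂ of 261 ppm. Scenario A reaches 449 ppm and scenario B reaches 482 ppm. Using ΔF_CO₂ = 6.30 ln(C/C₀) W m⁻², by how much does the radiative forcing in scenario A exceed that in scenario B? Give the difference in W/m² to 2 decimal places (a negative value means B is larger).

ΔF_A = 6.30 ln(449/261) = 6.30 × 0.54250 = 3.4178 W/m².
ΔF_B = 6.30 ln(482/261) = 6.30 × 0.61342 = 3.8645 W/m².
Difference: 3.4178 − 3.8645 = -0.4467 W/m².

ΔF_A − ΔF_B = -0.45 W/m²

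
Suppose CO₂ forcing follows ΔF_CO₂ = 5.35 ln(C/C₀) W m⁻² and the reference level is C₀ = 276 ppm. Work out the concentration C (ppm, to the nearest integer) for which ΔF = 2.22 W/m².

Set 5.35 ln(C/276) = 2.22, so ln(C/276) = 2.22/5.35 = 0.41495.
Then C/276 = e^0.41495 = 1.51430, giving C = 276 × 1.51430 = 417.95 ppm.

C ≈ 418 ppm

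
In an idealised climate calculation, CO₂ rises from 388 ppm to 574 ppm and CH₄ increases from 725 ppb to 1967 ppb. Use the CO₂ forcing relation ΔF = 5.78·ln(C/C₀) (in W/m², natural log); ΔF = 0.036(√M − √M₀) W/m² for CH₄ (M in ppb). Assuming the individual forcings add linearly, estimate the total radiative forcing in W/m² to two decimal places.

CO₂: 5.78 × ln(574/388) = 5.78 × ln(1.47938) = 5.78 × 0.39162 = 2.2636 W/m².
CH₄: 0.036 × (√1967 − √725) = 0.036 × (44.3509 − 26.9258) = 0.036 × 17.4251 = 0.6273 W/m².
Total ΔF = 2.2636 + 0.6273 = 2.8909 W/m².

ΔF = 2.89 W/m²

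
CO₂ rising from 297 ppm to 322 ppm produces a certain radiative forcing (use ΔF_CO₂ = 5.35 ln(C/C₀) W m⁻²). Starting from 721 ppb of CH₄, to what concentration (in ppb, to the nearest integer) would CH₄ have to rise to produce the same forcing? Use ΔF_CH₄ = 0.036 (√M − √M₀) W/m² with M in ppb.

M ≈ 1510 ppb

CO₂ forcing: 5.35 × ln(322/297) = 5.35 × 0.080819 = 0.43238 W/m².
Set 0.036(√M − √721) = 0.43238: √M = 0.43238/0.036 + √721 = 12.0106 + 26.8514 = 38.8620.
M = (38.8620)² = 1510.26 ppb.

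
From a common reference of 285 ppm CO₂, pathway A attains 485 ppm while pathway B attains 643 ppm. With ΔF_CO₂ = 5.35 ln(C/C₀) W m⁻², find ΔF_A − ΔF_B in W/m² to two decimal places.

ΔF_A − ΔF_B = -1.51 W/m²

ΔF_A = 5.35 ln(485/285) = 5.35 × 0.53166 = 2.8444 W/m².
ΔF_B = 5.35 ln(643/285) = 5.35 × 0.81366 = 4.3531 W/m².
Difference: 2.8444 − 4.3531 = -1.5087 W/m².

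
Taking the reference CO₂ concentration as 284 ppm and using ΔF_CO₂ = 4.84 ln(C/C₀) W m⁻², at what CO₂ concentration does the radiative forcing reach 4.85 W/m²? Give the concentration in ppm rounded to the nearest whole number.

Set 4.84 ln(C/284) = 4.85, so ln(C/284) = 4.85/4.84 = 1.00207.
Then C/284 = e^1.00207 = 2.72391, giving C = 284 × 2.72391 = 773.59 ppm.

C ≈ 774 ppm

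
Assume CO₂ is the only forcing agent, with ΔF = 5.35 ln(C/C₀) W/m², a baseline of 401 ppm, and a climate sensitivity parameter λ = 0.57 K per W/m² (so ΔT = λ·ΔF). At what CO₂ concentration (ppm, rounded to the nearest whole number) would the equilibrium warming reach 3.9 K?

C ≈ 1441 ppm

Required forcing: ΔF = ΔT/λ = 3.9/0.57 = 6.8421 W/m².
Then ln(C/401) = ΔF/5.35 = 6.8421/5.35 = 1.27890.
So C = 401 × e^1.27890 = 401 × 3.59269 = 1440.67 ppm.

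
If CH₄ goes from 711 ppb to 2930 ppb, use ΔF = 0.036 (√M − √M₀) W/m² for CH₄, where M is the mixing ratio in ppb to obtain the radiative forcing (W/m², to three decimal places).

CH₄: 0.036 × (√2930 − √711) = 0.036 × (54.1295 − 26.6646) = 0.036 × 27.4649 = 0.9887 W/m².

ΔF = 0.989 W/m²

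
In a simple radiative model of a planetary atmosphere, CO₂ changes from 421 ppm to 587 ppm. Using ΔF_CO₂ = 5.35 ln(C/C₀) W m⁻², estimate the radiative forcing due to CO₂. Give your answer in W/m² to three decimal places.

ΔF = 1.778 W/m²

CO₂: 5.35 × ln(587/421) = 5.35 × ln(1.39430) = 5.35 × 0.33239 = 1.7783 W/m².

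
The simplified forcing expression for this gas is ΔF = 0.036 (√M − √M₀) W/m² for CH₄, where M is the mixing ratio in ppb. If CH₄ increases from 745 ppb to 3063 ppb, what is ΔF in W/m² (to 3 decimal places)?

ΔF = 1.010 W/m²

CH₄: 0.036 × (√3063 − √745) = 0.036 × (55.3444 − 27.2947) = 0.036 × 28.0497 = 1.0098 W/m².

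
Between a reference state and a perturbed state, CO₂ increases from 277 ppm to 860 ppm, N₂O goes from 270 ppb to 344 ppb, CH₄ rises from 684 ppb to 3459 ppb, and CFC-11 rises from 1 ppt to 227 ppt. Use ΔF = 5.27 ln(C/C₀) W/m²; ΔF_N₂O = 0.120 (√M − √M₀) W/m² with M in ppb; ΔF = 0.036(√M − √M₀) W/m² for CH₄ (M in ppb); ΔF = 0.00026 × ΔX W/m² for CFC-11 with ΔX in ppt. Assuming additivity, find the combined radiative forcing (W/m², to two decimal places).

ΔF = 7.46 W/m²

CO₂: 5.27 × ln(860/277) = 5.27 × ln(3.10469) = 5.27 × 1.13291 = 5.9704 W/m².
N₂O: 0.120 × (√344 − √270) = 0.120 × (18.5472 − 16.4317) = 0.120 × 2.1155 = 0.2539 W/m².
CH₄: 0.036 × (√3459 − √684) = 0.036 × (58.8133 − 26.1534) = 0.036 × 32.6599 = 1.1758 W/m².
CFC-11: ΔF = 0.00026 × (227 − 1) = 0.00026 × 226 = 0.0588 W/m².
Total ΔF = 5.9704 + 0.2539 + 1.1758 + 0.0588 = 7.4589 W/m².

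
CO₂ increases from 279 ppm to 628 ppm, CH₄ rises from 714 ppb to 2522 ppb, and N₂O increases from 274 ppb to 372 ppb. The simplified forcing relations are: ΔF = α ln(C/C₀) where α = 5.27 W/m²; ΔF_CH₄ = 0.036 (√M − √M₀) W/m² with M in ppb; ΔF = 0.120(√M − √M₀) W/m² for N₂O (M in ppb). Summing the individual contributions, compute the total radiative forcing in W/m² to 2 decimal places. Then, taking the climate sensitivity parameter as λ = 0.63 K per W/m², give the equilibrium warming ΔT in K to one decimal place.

CO₂: 5.27 × ln(628/279) = 5.27 × ln(2.25090) = 5.27 × 0.81133 = 4.2757 W/m².
CH₄: 0.036 × (√2522 − √714) = 0.036 × (50.2195 − 26.7208) = 0.036 × 23.4987 = 0.8460 W/m².
N₂O: 0.120 × (√372 − √274) = 0.120 × (19.2873 − 16.5529) = 0.120 × 2.7344 = 0.3281 W/m².
Total ΔF = 4.2757 + 0.8460 + 0.3281 = 5.4498 W/m².
ΔT = λ ΔF = 0.63 × 5.45 = 3.4335 K.

ΔF = 5.45 W/m²; ΔT = 3.4 K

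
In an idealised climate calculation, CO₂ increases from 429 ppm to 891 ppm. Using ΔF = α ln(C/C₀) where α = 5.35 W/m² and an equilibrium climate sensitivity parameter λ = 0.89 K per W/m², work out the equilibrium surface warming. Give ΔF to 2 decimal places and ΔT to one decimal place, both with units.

CO₂: 5.35 × ln(891/429) = 5.35 × ln(2.07692) = 5.35 × 0.73089 = 3.9103 W/m².
ΔT = λ ΔF = 0.89 × 3.91 = 3.4799 K.

ΔF = 3.91 W/m²; ΔT = 3.5 K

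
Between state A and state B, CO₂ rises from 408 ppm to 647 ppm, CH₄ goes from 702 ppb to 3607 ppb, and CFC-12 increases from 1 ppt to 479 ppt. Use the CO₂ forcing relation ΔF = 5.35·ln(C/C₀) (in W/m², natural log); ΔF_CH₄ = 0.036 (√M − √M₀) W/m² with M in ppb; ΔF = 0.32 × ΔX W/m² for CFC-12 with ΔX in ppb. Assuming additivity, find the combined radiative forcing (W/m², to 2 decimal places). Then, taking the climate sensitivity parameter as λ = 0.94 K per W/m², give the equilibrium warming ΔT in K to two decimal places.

ΔF = 3.83 W/m²; ΔT = 3.60 K

CO₂: 5.35 × ln(647/408) = 5.35 × ln(1.58578) = 5.35 × 0.46108 = 2.4668 W/m².
CH₄: 0.036 × (√3607 − √702) = 0.036 × (60.0583 − 26.4953) = 0.036 × 33.5630 = 1.2083 W/m².
CFC-12: Δ = 479 − 1 = 478 ppt = 0.478 ppb; ΔF = 0.32 × 0.478 = 0.1530 W/m².
Total ΔF = 2.4668 + 1.2083 + 0.1530 = 3.8281 W/m².
ΔT = λ ΔF = 0.94 × 3.83 = 3.6002 K.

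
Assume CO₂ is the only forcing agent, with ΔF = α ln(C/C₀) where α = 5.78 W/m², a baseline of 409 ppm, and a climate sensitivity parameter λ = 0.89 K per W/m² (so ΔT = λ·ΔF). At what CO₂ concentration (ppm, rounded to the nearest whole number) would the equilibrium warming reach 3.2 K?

Required forcing: ΔF = ΔT/λ = 3.2/0.89 = 3.5955 W/m².
Then ln(C/409) = ΔF/5.78 = 3.5955/5.78 = 0.62206.
So C = 409 × e^0.62206 = 409 × 1.86276 = 761.87 ppm.

C ≈ 762 ppm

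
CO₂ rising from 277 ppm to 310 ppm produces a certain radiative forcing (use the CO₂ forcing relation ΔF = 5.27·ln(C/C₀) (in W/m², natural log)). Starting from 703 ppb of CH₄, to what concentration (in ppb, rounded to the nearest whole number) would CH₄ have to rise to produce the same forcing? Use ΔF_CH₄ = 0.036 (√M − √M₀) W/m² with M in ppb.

M ≈ 1848 ppb

CO₂ forcing: 5.27 × ln(310/277) = 5.27 × 0.112555 = 0.59316 W/m².
Set 0.036(√M − √703) = 0.59316: √M = 0.59316/0.036 + √703 = 16.4767 + 26.5141 = 42.9908.
M = (42.9908)² = 1848.21 ppb.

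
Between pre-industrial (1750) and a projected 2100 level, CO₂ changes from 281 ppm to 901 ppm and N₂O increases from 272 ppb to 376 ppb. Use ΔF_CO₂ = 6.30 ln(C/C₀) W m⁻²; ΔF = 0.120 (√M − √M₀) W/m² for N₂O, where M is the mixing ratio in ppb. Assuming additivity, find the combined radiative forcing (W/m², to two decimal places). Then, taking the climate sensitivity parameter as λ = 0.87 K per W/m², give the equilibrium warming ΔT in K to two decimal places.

CO₂: 6.30 × ln(901/281) = 6.30 × ln(3.20641) = 6.30 × 1.16515 = 7.3404 W/m².
N₂O: 0.120 × (√376 − √272) = 0.120 × (19.3907 − 16.4924) = 0.120 × 2.8983 = 0.3478 W/m².
Total ΔF = 7.3404 + 0.3478 = 7.6882 W/m².
ΔT = λ ΔF = 0.87 × 7.69 = 6.6903 K.

ΔF = 7.69 W/m²; ΔT = 6.69 K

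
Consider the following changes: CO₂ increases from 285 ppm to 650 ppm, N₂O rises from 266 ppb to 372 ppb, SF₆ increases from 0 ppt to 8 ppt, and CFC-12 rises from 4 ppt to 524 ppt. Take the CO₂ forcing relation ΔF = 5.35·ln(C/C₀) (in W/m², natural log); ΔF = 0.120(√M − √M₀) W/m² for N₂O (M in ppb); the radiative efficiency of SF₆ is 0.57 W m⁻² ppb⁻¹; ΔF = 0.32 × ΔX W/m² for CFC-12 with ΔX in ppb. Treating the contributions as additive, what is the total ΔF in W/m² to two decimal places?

CO₂: 5.35 × ln(650/285) = 5.35 × ln(2.28070) = 5.35 × 0.82448 = 4.4110 W/m².
N₂O: 0.120 × (√372 − √266) = 0.120 × (19.2873 − 16.3095) = 0.120 × 2.9778 = 0.3573 W/m².
SF₆: Δ = 8 − 0 = 8 ppt = 0.008 ppb; ΔF = 0.57 × 0.008 = 0.0046 W/m².
CFC-12: Δ = 524 − 4 = 520 ppt = 0.520 ppb; ΔF = 0.32 × 0.520 = 0.1664 W/m².
Total ΔF = 4.4110 + 0.3573 + 0.0046 + 0.1664 = 4.9393 W/m².

ΔF = 4.94 W/m²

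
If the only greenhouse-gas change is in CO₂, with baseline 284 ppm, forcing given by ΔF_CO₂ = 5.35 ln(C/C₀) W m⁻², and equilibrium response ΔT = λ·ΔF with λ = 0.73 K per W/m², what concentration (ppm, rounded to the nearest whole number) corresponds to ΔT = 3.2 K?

Required forcing: ΔF = ΔT/λ = 3.2/0.73 = 4.3836 W/m².
Then ln(C/284) = ΔF/5.35 = 4.3836/5.35 = 0.81936.
So C = 284 × e^0.81936 = 284 × 2.26905 = 644.41 ppm.

C ≈ 644 ppm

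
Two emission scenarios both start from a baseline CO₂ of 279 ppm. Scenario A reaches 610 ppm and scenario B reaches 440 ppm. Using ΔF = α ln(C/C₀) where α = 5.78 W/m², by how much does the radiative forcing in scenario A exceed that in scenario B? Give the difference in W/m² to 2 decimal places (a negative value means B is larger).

ΔF_A − ΔF_B = 1.89 W/m²

ΔF_A = 5.78 ln(610/279) = 5.78 × 0.78225 = 4.5214 W/m².
ΔF_B = 5.78 ln(440/279) = 5.78 × 0.45556 = 2.6331 W/m².
Difference: 4.5214 − 2.6331 = 1.8883 W/m².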